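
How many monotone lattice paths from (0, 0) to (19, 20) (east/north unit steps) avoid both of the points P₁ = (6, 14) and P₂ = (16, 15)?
Number of paths = 51065253330

Inclusion–exclusion. Total paths: C(39, 19) = 68923264410. Through P₁: C(20, 6)·C(19, 13) = 1051636320. Through P₂: C(31, 16)·C(8, 3) = 16830250920. Since P₁ is strictly southwest of P₂, a monotone path through both must visit P₁ then P₂; paths through both = C(20, 6)·C(11, 10)·C(8, 3) = 23876160. Avoid both = 68923264410 − 1051636320 − 16830250920 + 23876160 = 51065253330.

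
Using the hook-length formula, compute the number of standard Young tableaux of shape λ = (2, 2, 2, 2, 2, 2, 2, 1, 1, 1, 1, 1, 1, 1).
# SYT of shape (2, 2, 2, 2, 2, 2, 2, 1, 1, 1, 1, 1, 1, 1) = 62016

Hook-length formula: f^λ = n! / Π hook(c), product over all cells c of the Young diagram. For λ = (2, 2, 2, 2, 2, 2, 2, 1, 1, 1, 1, 1, 1, 1), n = 21 boxes. Hook lengths by row (left-to-right, top-to-bottom): [15, 7]; [14, 6]; [13, 5]; [12, 4]; [11, 3]; [10, 2]; [9, 1]; [7]; [6]; [5]; [4]; [3]; [2]; [1]. Product of hooks = 823834851840000. So f^λ = 21! / 823834851840000 = 51090942171709440000 / 823834851840000 = 62016.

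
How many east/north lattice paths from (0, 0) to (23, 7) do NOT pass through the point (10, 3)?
Number of paths = 1355120

Total paths from (0, 0) to (23, 7): C(30, 23) = 2035800. Paths through (10, 3): (paths (0, 0) → (10, 3)) × (paths (10, 3) → (23, 7)) = C(13, 10) · C(17, 13) = 286 · 2380 = 680680. Avoidance count = 2035800 − 680680 = 1355120.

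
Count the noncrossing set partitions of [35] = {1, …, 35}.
C_35 = 3116285494907301262

These noncrossing partitions are counted by the Catalan number C_n = (1/(n + 1)) · C(2n, n). For n = 35: C_35 = (1/36) · C(70, 35) = 112186277816662845432/36 = 3116285494907301262.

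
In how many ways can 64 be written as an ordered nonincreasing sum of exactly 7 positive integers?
p(64, 7 parts) = 34082

Partitions of n into exactly k parts are in bijection with partitions of n − k into at most k parts (subtract 1 from each part). So p(64, exactly 7) = p(57, parts ≤ 7). Computing via the recurrence p(m, j) = p(m, j−1) + p(m−j, j) gives 34082.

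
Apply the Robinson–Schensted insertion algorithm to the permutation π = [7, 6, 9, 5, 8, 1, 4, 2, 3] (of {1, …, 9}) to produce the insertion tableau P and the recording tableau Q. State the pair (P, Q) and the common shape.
P = [1, 2, 3] / [4, 8] / [5, 9] / [6] / [7];  Q = [1, 3, 9] / [2, 5] / [4, 7] / [6] / [8];  common shape = (3, 2, 2, 1, 1)

Row-insert the values π_1, π_2, … into P one at a time, bumping the leftmost entry strictly greater than the inserted value down to the next row. The recording tableau Q records, in position (i, j), the step at which that cell was added to P.
  Insert 7 (step 1): P = [7];  Q = [1]
  Insert 6 (step 2): P = [6] / [7];  Q = [1] / [2]
  Insert 9 (step 3): P = [6, 9] / [7];  Q = [1, 3] / [2]
  Insert 5 (step 4): P = [5, 9] / [6] / [7];  Q = [1, 3] / [2] / [4]
  Insert 8 (step 5): P = [5, 8] / [6, 9] / [7];  Q = [1, 3] / [2, 5] / [4]
  Insert 1 (step 6): P = [1, 8] / [5, 9] / [6] / [7];  Q = [1, 3] / [2, 5] / [4] / [6]
  Insert 4 (step 7): P = [1, 4] / [5, 8] / [6, 9] / [7];  Q = [1, 3] / [2, 5] / [4, 7] / [6]
  Insert 2 (step 8): P = [1, 2] / [4, 8] / [5, 9] / [6] / [7];  Q = [1, 3] / [2, 5] / [4, 7] / [6] / [8]
  Insert 3 (step 9): P = [1, 2, 3] / [4, 8] / [5, 9] / [6] / [7];  Q = [1, 3, 9] / [2, 5] / [4, 7] / [6] / [8]
Final shape: (3, 2, 2, 1, 1).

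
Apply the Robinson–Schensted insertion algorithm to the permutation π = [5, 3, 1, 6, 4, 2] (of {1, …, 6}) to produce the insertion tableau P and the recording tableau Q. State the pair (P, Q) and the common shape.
P = [1, 2] / [3, 4] / [5, 6];  Q = [1, 4] / [2, 5] / [3, 6];  common shape = (2, 2, 2)

Row-insert the values π_1, π_2, … into P one at a time, bumping the leftmost entry strictly greater than the inserted value down to the next row. The recording tableau Q records, in position (i, j), the step at which that cell was added to P.
  Insert 5 (step 1): P = [5];  Q = [1]
  Insert 3 (step 2): P = [3] / [5];  Q = [1] / [2]
  Insert 1 (step 3): P = [1] / [3] / [5];  Q = [1] / [2] / [3]
  Insert 6 (step 4): P = [1, 6] / [3] / [5];  Q = [1, 4] / [2] / [3]
  Insert 4 (step 5): P = [1, 4] / [3, 6] / [5];  Q = [1, 4] / [2, 5] / [3]
  Insert 2 (step 6): P = [1, 2] / [3, 4] / [5, 6];  Q = [1, 4] / [2, 5] / [3, 6]
Final shape: (2, 2, 2).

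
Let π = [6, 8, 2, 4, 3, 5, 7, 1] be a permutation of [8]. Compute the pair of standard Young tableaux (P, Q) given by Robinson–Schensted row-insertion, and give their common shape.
P = [1, 3, 5, 7] / [2, 8] / [4] / [6];  Q = [1, 2, 6, 7] / [3, 4] / [5] / [8];  common shape = (4, 2, 1, 1)

Row-insert the values π_1, π_2, … into P one at a time, bumping the leftmost entry strictly greater than the inserted value down to the next row. The recording tableau Q records, in position (i, j), the step at which that cell was added to P.
  Insert 6 (step 1): P = [6];  Q = [1]
  Insert 8 (step 2): P = [6, 8];  Q = [1, 2]
  Insert 2 (step 3): P = [2, 8] / [6];  Q = [1, 2] / [3]
  Insert 4 (step 4): P = [2, 4] / [6, 8];  Q = [1, 2] / [3, 4]
  Insert 3 (step 5): P = [2, 3] / [4, 8] / [6];  Q = [1, 2] / [3, 4] / [5]
  Insert 5 (step 6): P = [2, 3, 5] / [4, 8] / [6];  Q = [1, 2, 6] / [3, 4] / [5]
  Insert 7 (step 7): P = [2, 3, 5, 7] / [4, 8] / [6];  Q = [1, 2, 6, 7] / [3, 4] / [5]
  Insert 1 (step 8): P = [1, 3, 5, 7] / [2, 8] / [4] / [6];  Q = [1, 2, 6, 7] / [3, 4] / [5] / [8]
Final shape: (4, 2, 1, 1).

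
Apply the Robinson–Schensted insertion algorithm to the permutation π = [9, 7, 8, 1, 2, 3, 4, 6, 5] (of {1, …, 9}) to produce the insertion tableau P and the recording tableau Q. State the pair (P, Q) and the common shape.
P = [1, 2, 3, 4, 5] / [6, 8] / [7] / [9];  Q = [1, 3, 6, 7, 8] / [2, 5] / [4] / [9];  common shape = (5, 2, 1, 1)

Row-insert the values π_1, π_2, … into P one at a time, bumping the leftmost entry strictly greater than the inserted value down to the next row. The recording tableau Q records, in position (i, j), the step at which that cell was added to P.
  Insert 9 (step 1): P = [9];  Q = [1]
  Insert 7 (step 2): P = [7] / [9];  Q = [1] / [2]
  Insert 8 (step 3): P = [7, 8] / [9];  Q = [1, 3] / [2]
  Insert 1 (step 4): P = [1, 8] / [7] / [9];  Q = [1, 3] / [2] / [4]
  Insert 2 (step 5): P = [1, 2] / [7, 8] / [9];  Q = [1, 3] / [2, 5] / [4]
  Insert 3 (step 6): P = [1, 2, 3] / [7, 8] / [9];  Q = [1, 3, 6] / [2, 5] / [4]
  Insert 4 (step 7): P = [1, 2, 3, 4] / [7, 8] / [9];  Q = [1, 3, 6, 7] / [2, 5] / [4]
  Insert 6 (step 8): P = [1, 2, 3, 4, 6] / [7, 8] / [9];  Q = [1, 3, 6, 7, 8] / [2, 5] / [4]
  Insert 5 (step 9): P = [1, 2, 3, 4, 5] / [6, 8] / [7] / [9];  Q = [1, 3, 6, 7, 8] / [2, 5] / [4] / [9]
Final shape: (5, 2, 1, 1).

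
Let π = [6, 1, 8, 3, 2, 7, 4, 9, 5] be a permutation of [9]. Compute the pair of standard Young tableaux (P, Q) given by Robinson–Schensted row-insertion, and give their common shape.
P = [1, 2, 4, 5] / [3, 7, 9] / [6, 8];  Q = [1, 3, 6, 8] / [2, 4, 9] / [5, 7];  common shape = (4, 3, 2)

Row-insert the values π_1, π_2, … into P one at a time, bumping the leftmost entry strictly greater than the inserted value down to the next row. The recording tableau Q records, in position (i, j), the step at which that cell was added to P.
  Insert 6 (step 1): P = [6];  Q = [1]
  Insert 1 (step 2): P = [1] / [6];  Q = [1] / [2]
  Insert 8 (step 3): P = [1, 8] / [6];  Q = [1, 3] / [2]
  Insert 3 (step 4): P = [1, 3] / [6, 8];  Q = [1, 3] / [2, 4]
  Insert 2 (step 5): P = [1, 2] / [3, 8] / [6];  Q = [1, 3] / [2, 4] / [5]
  Insert 7 (step 6): P = [1, 2, 7] / [3, 8] / [6];  Q = [1, 3, 6] / [2, 4] / [5]
  Insert 4 (step 7): P = [1, 2, 4] / [3, 7] / [6, 8];  Q = [1, 3, 6] / [2, 4] / [5, 7]
  Insert 9 (step 8): P = [1, 2, 4, 9] / [3, 7] / [6, 8];  Q = [1, 3, 6, 8] / [2, 4] / [5, 7]
  Insert 5 (step 9): P = [1, 2, 4, 5] / [3, 7, 9] / [6, 8];  Q = [1, 3, 6, 8] / [2, 4, 9] / [5, 7]
Final shape: (4, 3, 2).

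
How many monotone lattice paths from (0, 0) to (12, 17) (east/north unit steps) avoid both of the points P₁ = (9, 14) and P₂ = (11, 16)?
Number of paths = 19282625

Inclusion–exclusion. Total paths: C(29, 12) = 51895935. Through P₁: C(23, 9)·C(6, 3) = 16343800. Through P₂: C(27, 11)·C(2, 1) = 26075790. Since P₁ is strictly southwest of P₂, a monotone path through both must visit P₁ then P₂; paths through both = C(23, 9)·C(4, 2)·C(2, 1) = 9806280. Avoid both = 51895935 − 16343800 − 26075790 + 9806280 = 19282625.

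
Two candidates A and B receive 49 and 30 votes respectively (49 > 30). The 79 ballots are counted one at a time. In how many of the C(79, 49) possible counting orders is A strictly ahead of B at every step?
Strict-lead orderings = 1333519289256080821180

Total orderings of the 79 votes with 49 for A: C(79, 49) = 5544632834275283414380. By the Bertrand ballot formula (Cycle Lemma / reflection principle), the number of orderings in which A is strictly ahead of B throughout is (p − q)/(p + q) · C(p + q, p) = (49 − 30)/(49 + 30) · 5544632834275283414380 = 1333519289256080821180.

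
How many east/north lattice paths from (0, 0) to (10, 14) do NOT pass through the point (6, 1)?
Number of paths = 1944596

Total paths from (0, 0) to (10, 14): C(24, 10) = 1961256. Paths through (6, 1): (paths (0, 0) → (6, 1)) × (paths (6, 1) → (10, 14)) = C(7, 6) · C(17, 4) = 7 · 2380 = 16660. Avoidance count = 1961256 − 16660 = 1944596.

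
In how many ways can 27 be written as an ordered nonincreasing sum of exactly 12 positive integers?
p(27, 12 parts) = 172

Partitions of n into exactly k parts are in bijection with partitions of n − k into at most k parts (subtract 1 from each part). So p(27, exactly 12) = p(15, parts ≤ 12). Computing via the recurrence p(m, j) = p(m, j−1) + p(m−j, j) gives 172.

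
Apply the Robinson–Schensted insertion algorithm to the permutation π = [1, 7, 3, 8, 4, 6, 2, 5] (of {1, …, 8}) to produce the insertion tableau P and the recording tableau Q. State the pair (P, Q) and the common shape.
P = [1, 2, 4, 5] / [3, 6] / [7, 8];  Q = [1, 2, 4, 6] / [3, 5] / [7, 8];  common shape = (4, 2, 2)

Row-insert the values π_1, π_2, … into P one at a time, bumping the leftmost entry strictly greater than the inserted value down to the next row. The recording tableau Q records, in position (i, j), the step at which that cell was added to P.
  Insert 1 (step 1): P = [1];  Q = [1]
  Insert 7 (step 2): P = [1, 7];  Q = [1, 2]
  Insert 3 (step 3): P = [1, 3] / [7];  Q = [1, 2] / [3]
  Insert 8 (step 4): P = [1, 3, 8] / [7];  Q = [1, 2, 4] / [3]
  Insert 4 (step 5): P = [1, 3, 4] / [7, 8];  Q = [1, 2, 4] / [3, 5]
  Insert 6 (step 6): P = [1, 3, 4, 6] / [7, 8];  Q = [1, 2, 4, 6] / [3, 5]
  Insert 2 (step 7): P = [1, 2, 4, 6] / [3, 8] / [7];  Q = [1, 2, 4, 6] / [3, 5] / [7]
  Insert 5 (step 8): P = [1, 2, 4, 5] / [3, 6] / [7, 8];  Q = [1, 2, 4, 6] / [3, 5] / [7, 8]
Final shape: (4, 2, 2).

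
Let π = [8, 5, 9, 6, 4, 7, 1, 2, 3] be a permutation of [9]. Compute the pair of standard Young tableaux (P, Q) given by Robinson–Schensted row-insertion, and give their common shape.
P = [1, 2, 3] / [4, 6, 7] / [5, 9] / [8];  Q = [1, 3, 6] / [2, 4, 9] / [5, 8] / [7];  common shape = (3, 3, 2, 1)

Row-insert the values π_1, π_2, … into P one at a time, bumping the leftmost entry strictly greater than the inserted value down to the next row. The recording tableau Q records, in position (i, j), the step at which that cell was added to P.
  Insert 8 (step 1): P = [8];  Q = [1]
  Insert 5 (step 2): P = [5] / [8];  Q = [1] / [2]
  Insert 9 (step 3): P = [5, 9] / [8];  Q = [1, 3] / [2]
  Insert 6 (step 4): P = [5, 6] / [8, 9];  Q = [1, 3] / [2, 4]
  Insert 4 (step 5): P = [4, 6] / [5, 9] / [8];  Q = [1, 3] / [2, 4] / [5]
  Insert 7 (step 6): P = [4, 6, 7] / [5, 9] / [8];  Q = [1, 3, 6] / [2, 4] / [5]
  Insert 1 (step 7): P = [1, 6, 7] / [4, 9] / [5] / [8];  Q = [1, 3, 6] / [2, 4] / [5] / [7]
  Insert 2 (step 8): P = [1, 2, 7] / [4, 6] / [5, 9] / [8];  Q = [1, 3, 6] / [2, 4] / [5, 8] / [7]
  Insert 3 (step 9): P = [1, 2, 3] / [4, 6, 7] / [5, 9] / [8];  Q = [1, 3, 6] / [2, 4, 9] / [5, 8] / [7]
Final shape: (3, 3, 2, 1).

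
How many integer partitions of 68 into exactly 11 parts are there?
p(68, 11 parts) = 188556

Partitions of n into exactly k parts are in bijection with partitions of n − k into at most k parts (subtract 1 from each part). So p(68, exactly 11) = p(57, parts ≤ 11). Computing via the recurrence p(m, j) = p(m, j−1) + p(m−j, j) gives 188556.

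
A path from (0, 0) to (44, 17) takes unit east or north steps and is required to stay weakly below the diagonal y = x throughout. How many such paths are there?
Number of paths = 334027589489580

By the reflection principle (André's argument), the number of monotone paths to (44, 17) with n ≤ m that never go above y = x is C(61, 44) − C(61, 45) = 536830054536825 − 202802465047245 = 334027589489580.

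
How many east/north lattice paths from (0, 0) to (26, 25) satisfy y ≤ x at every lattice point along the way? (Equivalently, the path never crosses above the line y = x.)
Number of paths = 18367353072152

By the reflection principle (André's argument), the number of monotone paths to (26, 25) with n ≤ m that never go above y = x is C(51, 26) − C(51, 27) = 247959266474052 − 229591913401900 = 18367353072152.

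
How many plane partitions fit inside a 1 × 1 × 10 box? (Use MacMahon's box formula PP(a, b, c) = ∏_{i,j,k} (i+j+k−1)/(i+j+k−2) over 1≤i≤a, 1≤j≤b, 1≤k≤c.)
PP(1, 1, 10) = 11

Evaluate the triple product over i = 1..1, j = 1..1, k = 1..10. The factors are (2/1) · (3/2) · (4/3) · (5/4) · (6/5) · (7/6) · (8/7) · (9/8) · … (10 factors total). The numerators and denominators telescope so the product is an integer; carrying out the multiplication exactly gives PP(1, 1, 10) = 11.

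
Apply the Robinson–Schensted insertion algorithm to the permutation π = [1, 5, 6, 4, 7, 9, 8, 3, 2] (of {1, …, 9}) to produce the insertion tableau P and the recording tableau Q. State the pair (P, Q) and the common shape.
P = [1, 2, 6, 7, 8] / [3, 9] / [4] / [5];  Q = [1, 2, 3, 5, 6] / [4, 7] / [8] / [9];  common shape = (5, 2, 1, 1)

Row-insert the values π_1, π_2, … into P one at a time, bumping the leftmost entry strictly greater than the inserted value down to the next row. The recording tableau Q records, in position (i, j), the step at which that cell was added to P.
  Insert 1 (step 1): P = [1];  Q = [1]
  Insert 5 (step 2): P = [1, 5];  Q = [1, 2]
  Insert 6 (step 3): P = [1, 5, 6];  Q = [1, 2, 3]
  Insert 4 (step 4): P = [1, 4, 6] / [5];  Q = [1, 2, 3] / [4]
  Insert 7 (step 5): P = [1, 4, 6, 7] / [5];  Q = [1, 2, 3, 5] / [4]
  Insert 9 (step 6): P = [1, 4, 6, 7, 9] / [5];  Q = [1, 2, 3, 5, 6] / [4]
  Insert 8 (step 7): P = [1, 4, 6, 7, 8] / [5, 9];  Q = [1, 2, 3, 5, 6] / [4, 7]
  Insert 3 (step 8): P = [1, 3, 6, 7, 8] / [4, 9] / [5];  Q = [1, 2, 3, 5, 6] / [4, 7] / [8]
  Insert 2 (step 9): P = [1, 2, 6, 7, 8] / [3, 9] / [4] / [5];  Q = [1, 2, 3, 5, 6] / [4, 7] / [8] / [9]
Final shape: (5, 2, 1, 1).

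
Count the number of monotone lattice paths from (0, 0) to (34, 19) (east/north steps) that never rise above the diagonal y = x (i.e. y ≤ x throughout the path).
Number of paths = 54414792184480

By the reflection principle (André's argument), the number of monotone paths to (34, 19) with n ≤ m that never go above y = x is C(53, 34) − C(53, 35) = 119032357903550 − 64617565719070 = 54414792184480.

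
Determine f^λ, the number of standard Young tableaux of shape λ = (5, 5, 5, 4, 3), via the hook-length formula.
# SYT of shape (5, 5, 5, 4, 3) = 243877920

Hook-length formula: f^λ = n! / Π hook(c), product over all cells c of the Young diagram. For λ = (5, 5, 5, 4, 3), n = 22 boxes. Hook lengths by row (left-to-right, top-to-bottom): [9, 8, 7, 5, 3]; [8, 7, 6, 4, 2]; [7, 6, 5, 3, 1]; [5, 4, 3, 1]; [3, 2, 1]. Product of hooks = 4608866304000. So f^λ = 22! / 4608866304000 = 1124000727777607680000 / 4608866304000 = 243877920.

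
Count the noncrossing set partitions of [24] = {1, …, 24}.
C_24 = 1289904147324

These noncrossing partitions are counted by the Catalan number C_n = (1/(n + 1)) · C(2n, n). For n = 24: C_24 = (1/25) · C(48, 24) = 32247603683100/25 = 1289904147324.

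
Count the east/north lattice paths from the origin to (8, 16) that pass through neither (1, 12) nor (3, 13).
Number of paths = 702005

Inclusion–exclusion. Total paths: C(24, 8) = 735471. Through P₁: C(13, 1)·C(11, 7) = 4290. Through P₂: C(16, 3)·C(8, 5) = 31360. Since P₁ is strictly southwest of P₂, a monotone path through both must visit P₁ then P₂; paths through both = C(13, 1)·C(3, 2)·C(8, 5) = 2184. Avoid both = 735471 − 4290 − 31360 + 2184 = 702005.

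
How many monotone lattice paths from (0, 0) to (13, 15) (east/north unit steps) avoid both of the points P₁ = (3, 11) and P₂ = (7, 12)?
Number of paths = 32998084

Inclusion–exclusion. Total paths: C(28, 13) = 37442160. Through P₁: C(14, 3)·C(14, 10) = 364364. Through P₂: C(19, 7)·C(9, 6) = 4232592. Since P₁ is strictly southwest of P₂, a monotone path through both must visit P₁ then P₂; paths through both = C(14, 3)·C(5, 4)·C(9, 6) = 152880. Avoid both = 37442160 − 364364 − 4232592 + 152880 = 32998084.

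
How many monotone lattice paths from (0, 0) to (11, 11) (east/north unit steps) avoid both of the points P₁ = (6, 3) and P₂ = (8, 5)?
Number of paths = 531552

Inclusion–exclusion. Total paths: C(22, 11) = 705432. Through P₁: C(9, 6)·C(13, 5) = 108108. Through P₂: C(13, 8)·C(9, 3) = 108108. Since P₁ is strictly southwest of P₂, a monotone path through both must visit P₁ then P₂; paths through both = C(9, 6)·C(4, 2)·C(9, 3) = 42336. Avoid both = 705432 − 108108 − 108108 + 42336 = 531552.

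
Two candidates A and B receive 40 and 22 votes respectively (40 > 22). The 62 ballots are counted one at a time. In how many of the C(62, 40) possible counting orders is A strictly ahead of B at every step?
Strict-lead orderings = 9962435643667605

Total orderings of the 62 votes with 40 for A: C(62, 40) = 34315056105966195. By the Bertrand ballot formula (Cycle Lemma / reflection principle), the number of orderings in which A is strictly ahead of B throughout is (p − q)/(p + q) · C(p + q, p) = (40 − 22)/(40 + 22) · 34315056105966195 = 9962435643667605.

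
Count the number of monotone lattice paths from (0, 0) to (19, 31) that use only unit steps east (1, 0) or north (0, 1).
Number of paths = 30405943383200

A monotone lattice path from (0, 0) to (19, 31) consists of 19 east steps and 31 north steps in some order, so it is determined by which 19 of the 50 steps are east. The count is C(50, 19) = 30405943383200.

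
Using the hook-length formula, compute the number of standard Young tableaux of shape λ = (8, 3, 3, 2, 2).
# SYT of shape (8, 3, 3, 2, 2) = 3508596

Hook-length formula: f^λ = n! / Π hook(c), product over all cells c of the Young diagram. For λ = (8, 3, 3, 2, 2), n = 18 boxes. Hook lengths by row (left-to-right, top-to-bottom): [12, 11, 8, 5, 4, 3, 2, 1]; [6, 5, 2]; [5, 4, 1]; [3, 2]; [2, 1]. Product of hooks = 1824768000. So f^λ = 18! / 1824768000 = 6402373705728000 / 1824768000 = 3508596.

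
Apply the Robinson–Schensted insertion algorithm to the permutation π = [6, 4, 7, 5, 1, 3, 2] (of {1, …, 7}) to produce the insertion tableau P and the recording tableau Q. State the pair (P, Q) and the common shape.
P = [1, 2] / [3, 5] / [4, 7] / [6];  Q = [1, 3] / [2, 4] / [5, 6] / [7];  common shape = (2, 2, 2, 1)

Row-insert the values π_1, π_2, … into P one at a time, bumping the leftmost entry strictly greater than the inserted value down to the next row. The recording tableau Q records, in position (i, j), the step at which that cell was added to P.
  Insert 6 (step 1): P = [6];  Q = [1]
  Insert 4 (step 2): P = [4] / [6];  Q = [1] / [2]
  Insert 7 (step 3): P = [4, 7] / [6];  Q = [1, 3] / [2]
  Insert 5 (step 4): P = [4, 5] / [6, 7];  Q = [1, 3] / [2, 4]
  Insert 1 (step 5): P = [1, 5] / [4, 7] / [6];  Q = [1, 3] / [2, 4] / [5]
  Insert 3 (step 6): P = [1, 3] / [4, 5] / [6, 7];  Q = [1, 3] / [2, 4] / [5, 6]
  Insert 2 (step 7): P = [1, 2] / [3, 5] / [4, 7] / [6];  Q = [1, 3] / [2, 4] / [5, 6] / [7]
Final shape: (2, 2, 2, 1).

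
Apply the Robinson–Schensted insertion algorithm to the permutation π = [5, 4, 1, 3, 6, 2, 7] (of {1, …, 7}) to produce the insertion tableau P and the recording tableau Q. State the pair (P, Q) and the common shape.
P = [1, 2, 6, 7] / [3] / [4] / [5];  Q = [1, 4, 5, 7] / [2] / [3] / [6];  common shape = (4, 1, 1, 1)

Row-insert the values π_1, π_2, … into P one at a time, bumping the leftmost entry strictly greater than the inserted value down to the next row. The recording tableau Q records, in position (i, j), the step at which that cell was added to P.
  Insert 5 (step 1): P = [5];  Q = [1]
  Insert 4 (step 2): P = [4] / [5];  Q = [1] / [2]
  Insert 1 (step 3): P = [1] / [4] / [5];  Q = [1] / [2] / [3]
  Insert 3 (step 4): P = [1, 3] / [4] / [5];  Q = [1, 4] / [2] / [3]
  Insert 6 (step 5): P = [1, 3, 6] / [4] / [5];  Q = [1, 4, 5] / [2] / [3]
  Insert 2 (step 6): P = [1, 2, 6] / [3] / [4] / [5];  Q = [1, 4, 5] / [2] / [3] / [6]
  Insert 7 (step 7): P = [1, 2, 6, 7] / [3] / [4] / [5];  Q = [1, 4, 5, 7] / [2] / [3] / [6]
Final shape: (4, 1, 1, 1).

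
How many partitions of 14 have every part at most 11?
p(14, parts ≤ 11) = 131

Partitions of 14 with all parts ≤ 11: 11+3, 11+2+1, 11+1+1+1, 10+4, 10+3+1, 10+2+2, 10+2+1+1, 10+1+1+1+1, 9+5, 9+4+1, 9+3+2, 9+3+1+1, 9+2+2+1, 9+2+1+1+1, 9+1+1+1+1+1, 8+6, 8+5+1, 8+4+2, 8+4+1+1, 8+3+3, 8+3+2+1, 8+3+1+1+1, 8+2+2+2, 8+2+2+1+1, 8+2+1+1+1+1, 8+1+1+1+1+1+1, 7+7, 7+6+1, 7+5+2, 7+5+1+1, … (131 total). Count = 131.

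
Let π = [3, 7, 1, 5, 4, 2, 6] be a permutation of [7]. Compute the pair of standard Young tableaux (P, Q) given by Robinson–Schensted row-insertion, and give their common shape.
P = [1, 2, 6] / [3, 4] / [5] / [7];  Q = [1, 2, 7] / [3, 4] / [5] / [6];  common shape = (3, 2, 1, 1)

Row-insert the values π_1, π_2, … into P one at a time, bumping the leftmost entry strictly greater than the inserted value down to the next row. The recording tableau Q records, in position (i, j), the step at which that cell was added to P.
  Insert 3 (step 1): P = [3];  Q = [1]
  Insert 7 (step 2): P = [3, 7];  Q = [1, 2]
  Insert 1 (step 3): P = [1, 7] / [3];  Q = [1, 2] / [3]
  Insert 5 (step 4): P = [1, 5] / [3, 7];  Q = [1, 2] / [3, 4]
  Insert 4 (step 5): P = [1, 4] / [3, 5] / [7];  Q = [1, 2] / [3, 4] / [5]
  Insert 2 (step 6): P = [1, 2] / [3, 4] / [5] / [7];  Q = [1, 2] / [3, 4] / [5] / [6]
  Insert 6 (step 7): P = [1, 2, 6] / [3, 4] / [5] / [7];  Q = [1, 2, 7] / [3, 4] / [5] / [6]
Final shape: (3, 2, 1, 1).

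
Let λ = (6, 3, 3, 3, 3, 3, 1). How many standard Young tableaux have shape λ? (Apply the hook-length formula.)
# SYT of shape (6, 3, 3, 3, 3, 3, 1) = 298750452

Hook-length formula: f^λ = n! / Π hook(c), product over all cells c of the Young diagram. For λ = (6, 3, 3, 3, 3, 3, 1), n = 22 boxes. Hook lengths by row (left-to-right, top-to-bottom): [12, 10, 9, 3, 2, 1]; [8, 6, 5]; [7, 5, 4]; [6, 4, 3]; [5, 3, 2]; [4, 2, 1]; [1]. Product of hooks = 3762339840000. So f^λ = 22! / 3762339840000 = 1124000727777607680000 / 3762339840000 = 298750452.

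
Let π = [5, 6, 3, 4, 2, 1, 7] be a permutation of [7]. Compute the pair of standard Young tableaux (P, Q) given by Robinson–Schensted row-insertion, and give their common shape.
P = [1, 4, 7] / [2, 6] / [3] / [5];  Q = [1, 2, 7] / [3, 4] / [5] / [6];  common shape = (3, 2, 1, 1)

Row-insert the values π_1, π_2, … into P one at a time, bumping the leftmost entry strictly greater than the inserted value down to the next row. The recording tableau Q records, in position (i, j), the step at which that cell was added to P.
  Insert 5 (step 1): P = [5];  Q = [1]
  Insert 6 (step 2): P = [5, 6];  Q = [1, 2]
  Insert 3 (step 3): P = [3, 6] / [5];  Q = [1, 2] / [3]
  Insert 4 (step 4): P = [3, 4] / [5, 6];  Q = [1, 2] / [3, 4]
  Insert 2 (step 5): P = [2, 4] / [3, 6] / [5];  Q = [1, 2] / [3, 4] / [5]
  Insert 1 (step 6): P = [1, 4] / [2, 6] / [3] / [5];  Q = [1, 2] / [3, 4] / [5] / [6]
  Insert 7 (step 7): P = [1, 4, 7] / [2, 6] / [3] / [5];  Q = [1, 2, 7] / [3, 4] / [5] / [6]
Final shape: (3, 2, 1, 1).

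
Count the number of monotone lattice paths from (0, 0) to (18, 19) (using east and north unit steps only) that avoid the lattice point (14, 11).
Number of paths = 15466218900

Total paths from (0, 0) to (18, 19): C(37, 18) = 17672631900. Paths through (14, 11): (paths (0, 0) → (14, 11)) × (paths (14, 11) → (18, 19)) = C(25, 14) · C(12, 4) = 4457400 · 495 = 2206413000. Avoidance count = 17672631900 − 2206413000 = 15466218900.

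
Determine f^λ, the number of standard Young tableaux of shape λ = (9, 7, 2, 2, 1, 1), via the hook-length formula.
# SYT of shape (9, 7, 2, 2, 1, 1) = 642824910

Hook-length formula: f^λ = n! / Π hook(c), product over all cells c of the Young diagram. For λ = (9, 7, 2, 2, 1, 1), n = 22 boxes. Hook lengths by row (left-to-right, top-to-bottom): [14, 11, 8, 7, 6, 5, 4, 2, 1]; [11, 8, 5, 4, 3, 2, 1]; [5, 2]; [4, 1]; [2]; [1]. Product of hooks = 1748533248000. So f^λ = 22! / 1748533248000 = 1124000727777607680000 / 1748533248000 = 642824910.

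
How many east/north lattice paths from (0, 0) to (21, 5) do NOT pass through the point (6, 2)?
Number of paths = 42932

Total paths from (0, 0) to (21, 5): C(26, 21) = 65780. Paths through (6, 2): (paths (0, 0) → (6, 2)) × (paths (6, 2) → (21, 5)) = C(8, 6) · C(18, 15) = 28 · 816 = 22848. Avoidance count = 65780 − 22848 = 42932.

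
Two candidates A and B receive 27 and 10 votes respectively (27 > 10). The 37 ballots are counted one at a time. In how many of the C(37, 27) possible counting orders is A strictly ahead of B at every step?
Strict-lead orderings = 160043576

Total orderings of the 37 votes with 27 for A: C(37, 27) = 348330136. By the Bertrand ballot formula (Cycle Lemma / reflection principle), the number of orderings in which A is strictly ahead of B throughout is (p − q)/(p + q) · C(p + q, p) = (27 − 10)/(27 + 10) · 348330136 = 160043576.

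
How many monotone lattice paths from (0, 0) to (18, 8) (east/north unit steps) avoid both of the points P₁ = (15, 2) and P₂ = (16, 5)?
Number of paths = 1352801

Inclusion–exclusion. Total paths: C(26, 18) = 1562275. Through P₁: C(17, 15)·C(9, 3) = 11424. Through P₂: C(21, 16)·C(5, 2) = 203490. Since P₁ is strictly southwest of P₂, a monotone path through both must visit P₁ then P₂; paths through both = C(17, 15)·C(4, 1)·C(5, 2) = 5440. Avoid both = 1562275 − 11424 − 203490 + 5440 = 1352801.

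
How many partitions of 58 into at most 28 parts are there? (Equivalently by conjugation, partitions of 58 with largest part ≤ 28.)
p(58, parts ≤ 28) = 692195

Use the recurrence p(n, m) = p(n, m−1) + p(n−m, m): either the largest part is < m (count p(n, m−1)) or the largest part is exactly m (remove one copy of m, count p(n−m, m)). With p(0, ·) = 1 this gives p(58, parts ≤ 28) = 692195. (By conjugating Young diagrams, this also counts partitions of 58 into at most 28 parts.)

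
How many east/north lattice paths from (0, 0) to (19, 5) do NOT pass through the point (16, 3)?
Number of paths = 32814

Total paths from (0, 0) to (19, 5): C(24, 19) = 42504. Paths through (16, 3): (paths (0, 0) → (16, 3)) × (paths (16, 3) → (19, 5)) = C(19, 16) · C(5, 3) = 969 · 10 = 9690. Avoidance count = 42504 − 9690 = 32814.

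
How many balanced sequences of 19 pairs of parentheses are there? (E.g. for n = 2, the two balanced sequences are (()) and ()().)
C_19 = 1767263190

These balanced parentheses are counted by the Catalan number C_n = (1/(n + 1)) · C(2n, n). For n = 19: C_19 = (1/20) · C(38, 19) = 35345263800/20 = 1767263190.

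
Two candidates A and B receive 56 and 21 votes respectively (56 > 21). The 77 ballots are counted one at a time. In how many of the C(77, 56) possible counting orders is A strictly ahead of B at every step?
Strict-lead orderings = 1816689520403260900

Total orderings of the 77 votes with 56 for A: C(77, 56) = 3996716944887173980. By the Bertrand ballot formula (Cycle Lemma / reflection principle), the number of orderings in which A is strictly ahead of B throughout is (p − q)/(p + q) · C(p + q, p) = (56 − 21)/(56 + 21) · 3996716944887173980 = 1816689520403260900.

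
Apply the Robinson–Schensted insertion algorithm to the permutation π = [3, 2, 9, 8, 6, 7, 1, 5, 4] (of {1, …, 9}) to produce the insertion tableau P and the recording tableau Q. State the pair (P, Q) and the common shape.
P = [1, 4, 7] / [2, 5] / [3, 6] / [8] / [9];  Q = [1, 3, 6] / [2, 4] / [5, 8] / [7] / [9];  common shape = (3, 2, 2, 1, 1)

Row-insert the values π_1, π_2, … into P one at a time, bumping the leftmost entry strictly greater than the inserted value down to the next row. The recording tableau Q records, in position (i, j), the step at which that cell was added to P.
  Insert 3 (step 1): P = [3];  Q = [1]
  Insert 2 (step 2): P = [2] / [3];  Q = [1] / [2]
  Insert 9 (step 3): P = [2, 9] / [3];  Q = [1, 3] / [2]
  Insert 8 (step 4): P = [2, 8] / [3, 9];  Q = [1, 3] / [2, 4]
  Insert 6 (step 5): P = [2, 6] / [3, 8] / [9];  Q = [1, 3] / [2, 4] / [5]
  Insert 7 (step 6): P = [2, 6, 7] / [3, 8] / [9];  Q = [1, 3, 6] / [2, 4] / [5]
  Insert 1 (step 7): P = [1, 6, 7] / [2, 8] / [3] / [9];  Q = [1, 3, 6] / [2, 4] / [5] / [7]
  Insert 5 (step 8): P = [1, 5, 7] / [2, 6] / [3, 8] / [9];  Q = [1, 3, 6] / [2, 4] / [5, 8] / [7]
  Insert 4 (step 9): P = [1, 4, 7] / [2, 5] / [3, 6] / [8] / [9];  Q = [1, 3, 6] / [2, 4] / [5, 8] / [7] / [9]
Final shape: (3, 2, 2, 1, 1).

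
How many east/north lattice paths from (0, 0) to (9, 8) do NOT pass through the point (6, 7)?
Number of paths = 17446

Total paths from (0, 0) to (9, 8): C(17, 9) = 24310. Paths through (6, 7): (paths (0, 0) → (6, 7)) × (paths (6, 7) → (9, 8)) = C(13, 6) · C(4, 3) = 1716 · 4 = 6864. Avoidance count = 24310 − 6864 = 17446.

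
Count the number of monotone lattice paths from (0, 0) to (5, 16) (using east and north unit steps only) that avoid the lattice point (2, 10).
Number of paths = 14805

Total paths from (0, 0) to (5, 16): C(21, 5) = 20349. Paths through (2, 10): (paths (0, 0) → (2, 10)) × (paths (2, 10) → (5, 16)) = C(12, 2) · C(9, 3) = 66 · 84 = 5544. Avoidance count = 20349 − 5544 = 14805.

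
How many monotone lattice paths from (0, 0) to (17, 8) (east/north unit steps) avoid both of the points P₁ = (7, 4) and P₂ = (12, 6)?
Number of paths = 506931

Inclusion–exclusion. Total paths: C(25, 17) = 1081575. Through P₁: C(11, 7)·C(14, 10) = 330330. Through P₂: C(18, 12)·C(7, 5) = 389844. Since P₁ is strictly southwest of P₂, a monotone path through both must visit P₁ then P₂; paths through both = C(11, 7)·C(7, 5)·C(7, 5) = 145530. Avoid both = 1081575 − 330330 − 389844 + 145530 = 506931.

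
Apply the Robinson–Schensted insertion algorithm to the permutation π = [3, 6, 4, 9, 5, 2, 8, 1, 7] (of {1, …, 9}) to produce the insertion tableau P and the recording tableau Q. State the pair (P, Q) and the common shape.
P = [1, 4, 5, 7] / [2, 8] / [3, 9] / [6];  Q = [1, 2, 4, 7] / [3, 5] / [6, 9] / [8];  common shape = (4, 2, 2, 1)

Row-insert the values π_1, π_2, … into P one at a time, bumping the leftmost entry strictly greater than the inserted value down to the next row. The recording tableau Q records, in position (i, j), the step at which that cell was added to P.
  Insert 3 (step 1): P = [3];  Q = [1]
  Insert 6 (step 2): P = [3, 6];  Q = [1, 2]
  Insert 4 (step 3): P = [3, 4] / [6];  Q = [1, 2] / [3]
  Insert 9 (step 4): P = [3, 4, 9] / [6];  Q = [1, 2, 4] / [3]
  Insert 5 (step 5): P = [3, 4, 5] / [6, 9];  Q = [1, 2, 4] / [3, 5]
  Insert 2 (step 6): P = [2, 4, 5] / [3, 9] / [6];  Q = [1, 2, 4] / [3, 5] / [6]
  Insert 8 (step 7): P = [2, 4, 5, 8] / [3, 9] / [6];  Q = [1, 2, 4, 7] / [3, 5] / [6]
  Insert 1 (step 8): P = [1, 4, 5, 8] / [2, 9] / [3] / [6];  Q = [1, 2, 4, 7] / [3, 5] / [6] / [8]
  Insert 7 (step 9): P = [1, 4, 5, 7] / [2, 8] / [3, 9] / [6];  Q = [1, 2, 4, 7] / [3, 5] / [6, 9] / [8]
Final shape: (4, 2, 2, 1).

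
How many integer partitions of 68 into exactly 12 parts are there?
p(68, 12 parts) = 210005

Partitions of n into exactly k parts are in bijection with partitions of n − k into at most k parts (subtract 1 from each part). So p(68, exactly 12) = p(56, parts ≤ 12). Computing via the recurrence p(m, j) = p(m, j−1) + p(m−j, j) gives 210005.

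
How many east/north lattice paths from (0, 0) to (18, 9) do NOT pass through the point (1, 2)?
Number of paths = 3648513

Total paths from (0, 0) to (18, 9): C(27, 18) = 4686825. Paths through (1, 2): (paths (0, 0) → (1, 2)) × (paths (1, 2) → (18, 9)) = C(3, 1) · C(24, 17) = 3 · 346104 = 1038312. Avoidance count = 4686825 − 1038312 = 3648513.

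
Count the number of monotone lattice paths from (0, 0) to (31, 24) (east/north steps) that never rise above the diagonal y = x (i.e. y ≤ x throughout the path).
Number of paths = 622147386185325

By the reflection principle (André's argument), the number of monotone paths to (31, 24) with n ≤ m that never go above y = x is C(55, 31) − C(55, 32) = 2488589544741300 − 1866442158555975 = 622147386185325.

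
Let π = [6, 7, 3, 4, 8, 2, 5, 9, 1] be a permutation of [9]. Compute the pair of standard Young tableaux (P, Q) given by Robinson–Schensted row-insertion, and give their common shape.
P = [1, 4, 5, 9] / [2, 7, 8] / [3] / [6];  Q = [1, 2, 5, 8] / [3, 4, 7] / [6] / [9];  common shape = (4, 3, 1, 1)

Row-insert the values π_1, π_2, … into P one at a time, bumping the leftmost entry strictly greater than the inserted value down to the next row. The recording tableau Q records, in position (i, j), the step at which that cell was added to P.
  Insert 6 (step 1): P = [6];  Q = [1]
  Insert 7 (step 2): P = [6, 7];  Q = [1, 2]
  Insert 3 (step 3): P = [3, 7] / [6];  Q = [1, 2] / [3]
  Insert 4 (step 4): P = [3, 4] / [6, 7];  Q = [1, 2] / [3, 4]
  Insert 8 (step 5): P = [3, 4, 8] / [6, 7];  Q = [1, 2, 5] / [3, 4]
  Insert 2 (step 6): P = [2, 4, 8] / [3, 7] / [6];  Q = [1, 2, 5] / [3, 4] / [6]
  Insert 5 (step 7): P = [2, 4, 5] / [3, 7, 8] / [6];  Q = [1, 2, 5] / [3, 4, 7] / [6]
  Insert 9 (step 8): P = [2, 4, 5, 9] / [3, 7, 8] / [6];  Q = [1, 2, 5, 8] / [3, 4, 7] / [6]
  Insert 1 (step 9): P = [1, 4, 5, 9] / [2, 7, 8] / [3] / [6];  Q = [1, 2, 5, 8] / [3, 4, 7] / [6] / [9]
Final shape: (4, 3, 1, 1).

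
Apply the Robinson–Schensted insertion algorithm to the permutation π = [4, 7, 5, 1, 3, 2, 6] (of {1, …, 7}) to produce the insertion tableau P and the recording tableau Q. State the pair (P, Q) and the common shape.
P = [1, 2, 6] / [3, 5] / [4] / [7];  Q = [1, 2, 7] / [3, 5] / [4] / [6];  common shape = (3, 2, 1, 1)

Row-insert the values π_1, π_2, … into P one at a time, bumping the leftmost entry strictly greater than the inserted value down to the next row. The recording tableau Q records, in position (i, j), the step at which that cell was added to P.
  Insert 4 (step 1): P = [4];  Q = [1]
  Insert 7 (step 2): P = [4, 7];  Q = [1, 2]
  Insert 5 (step 3): P = [4, 5] / [7];  Q = [1, 2] / [3]
  Insert 1 (step 4): P = [1, 5] / [4] / [7];  Q = [1, 2] / [3] / [4]
  Insert 3 (step 5): P = [1, 3] / [4, 5] / [7];  Q = [1, 2] / [3, 5] / [4]
  Insert 2 (step 6): P = [1, 2] / [3, 5] / [4] / [7];  Q = [1, 2] / [3, 5] / [4] / [6]
  Insert 6 (step 7): P = [1, 2, 6] / [3, 5] / [4] / [7];  Q = [1, 2, 7] / [3, 5] / [4] / [6]
Final shape: (3, 2, 1, 1).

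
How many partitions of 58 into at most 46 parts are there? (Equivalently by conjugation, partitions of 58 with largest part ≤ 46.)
p(58, parts ≤ 46) = 715025

Use the recurrence p(n, m) = p(n, m−1) + p(n−m, m): either the largest part is < m (count p(n, m−1)) or the largest part is exactly m (remove one copy of m, count p(n−m, m)). With p(0, ·) = 1 this gives p(58, parts ≤ 46) = 715025. (By conjugating Young diagrams, this also counts partitions of 58 into at most 46 parts.)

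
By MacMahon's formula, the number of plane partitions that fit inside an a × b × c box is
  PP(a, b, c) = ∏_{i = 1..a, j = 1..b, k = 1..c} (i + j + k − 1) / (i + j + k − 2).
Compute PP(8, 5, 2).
PP(8, 5, 2) = 429429

Evaluate the triple product over i = 1..8, j = 1..5, k = 1..2. The factors are (2/1) · (3/2) · (3/2) · (4/3) · (4/3) · (5/4) · (5/4) · (6/5) · … (80 factors total). The numerators and denominators telescope so the product is an integer; carrying out the multiplication exactly gives PP(8, 5, 2) = 429429.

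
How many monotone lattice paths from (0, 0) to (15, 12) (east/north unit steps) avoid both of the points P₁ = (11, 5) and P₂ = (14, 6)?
Number of paths = 15793404

Inclusion–exclusion. Total paths: C(27, 15) = 17383860. Through P₁: C(16, 11)·C(11, 4) = 1441440. Through P₂: C(20, 14)·C(7, 1) = 271320. Since P₁ is strictly southwest of P₂, a monotone path through both must visit P₁ then P₂; paths through both = C(16, 11)·C(4, 3)·C(7, 1) = 122304. Avoid both = 17383860 − 1441440 − 271320 + 122304 = 15793404.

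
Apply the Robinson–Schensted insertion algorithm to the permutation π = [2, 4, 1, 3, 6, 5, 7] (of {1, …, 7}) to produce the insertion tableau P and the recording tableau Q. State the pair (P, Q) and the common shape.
P = [1, 3, 5, 7] / [2, 4, 6];  Q = [1, 2, 5, 7] / [3, 4, 6];  common shape = (4, 3)

Row-insert the values π_1, π_2, … into P one at a time, bumping the leftmost entry strictly greater than the inserted value down to the next row. The recording tableau Q records, in position (i, j), the step at which that cell was added to P.
  Insert 2 (step 1): P = [2];  Q = [1]
  Insert 4 (step 2): P = [2, 4];  Q = [1, 2]
  Insert 1 (step 3): P = [1, 4] / [2];  Q = [1, 2] / [3]
  Insert 3 (step 4): P = [1, 3] / [2, 4];  Q = [1, 2] / [3, 4]
  Insert 6 (step 5): P = [1, 3, 6] / [2, 4];  Q = [1, 2, 5] / [3, 4]
  Insert 5 (step 6): P = [1, 3, 5] / [2, 4, 6];  Q = [1, 2, 5] / [3, 4, 6]
  Insert 7 (step 7): P = [1, 3, 5, 7] / [2, 4, 6];  Q = [1, 2, 5, 7] / [3, 4, 6]
Final shape: (4, 3).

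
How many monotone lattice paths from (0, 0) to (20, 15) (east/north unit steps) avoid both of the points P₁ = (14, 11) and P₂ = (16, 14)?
Number of paths = 1807645785

Inclusion–exclusion. Total paths: C(35, 20) = 3247943160. Through P₁: C(25, 14)·C(10, 6) = 936054000. Through P₂: C(30, 16)·C(5, 4) = 727113375. Since P₁ is strictly southwest of P₂, a monotone path through both must visit P₁ then P₂; paths through both = C(25, 14)·C(5, 2)·C(5, 4) = 222870000. Avoid both = 3247943160 − 936054000 − 727113375 + 222870000 = 1807645785.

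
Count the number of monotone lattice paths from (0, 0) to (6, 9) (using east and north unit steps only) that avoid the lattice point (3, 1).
Number of paths = 4345

Total paths from (0, 0) to (6, 9): C(15, 6) = 5005. Paths through (3, 1): (paths (0, 0) → (3, 1)) × (paths (3, 1) → (6, 9)) = C(4, 3) · C(11, 3) = 4 · 165 = 660. Avoidance count = 5005 − 660 = 4345.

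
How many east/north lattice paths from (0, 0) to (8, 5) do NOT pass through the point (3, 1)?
Number of paths = 783

Total paths from (0, 0) to (8, 5): C(13, 8) = 1287. Paths through (3, 1): (paths (0, 0) → (3, 1)) × (paths (3, 1) → (8, 5)) = C(4, 3) · C(9, 5) = 4 · 126 = 504. Avoidance count = 1287 − 504 = 783.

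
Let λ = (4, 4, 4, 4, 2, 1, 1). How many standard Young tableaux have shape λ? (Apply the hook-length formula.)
# SYT of shape (4, 4, 4, 4, 2, 1, 1) = 24942060

Hook-length formula: f^λ = n! / Π hook(c), product over all cells c of the Young diagram. For λ = (4, 4, 4, 4, 2, 1, 1), n = 20 boxes. Hook lengths by row (left-to-right, top-to-bottom): [10, 7, 5, 4]; [9, 6, 4, 3]; [8, 5, 3, 2]; [7, 4, 2, 1]; [4, 1]; [2]; [1]. Product of hooks = 97542144000. So f^λ = 20! / 97542144000 = 2432902008176640000 / 97542144000 = 24942060.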